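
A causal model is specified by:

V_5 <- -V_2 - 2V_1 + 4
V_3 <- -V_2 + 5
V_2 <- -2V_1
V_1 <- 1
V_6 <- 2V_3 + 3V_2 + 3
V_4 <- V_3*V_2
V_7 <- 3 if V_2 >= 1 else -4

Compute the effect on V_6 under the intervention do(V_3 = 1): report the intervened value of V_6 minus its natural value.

The intervention breaks the incoming arrows to V_3: V_3 <- -V_2 + 5 no longer applies, and V_3 = 1.
V_2 = -2V_1  [with V_1=1]  = -2
V_6 = 2V_3 + 3V_2 + 3  [with V_3=1, V_2=-2]  = -1
Without intervention: V_2 = -2V_1  [with V_1=1]  = -2; V_3 = -V_2 + 5  [with V_2=-2]  = 7; V_6 = 2V_3 + 3V_2 + 3  [with V_3=7, V_2=-2]  = 11.
Change = -1 − 11 = -12.

-12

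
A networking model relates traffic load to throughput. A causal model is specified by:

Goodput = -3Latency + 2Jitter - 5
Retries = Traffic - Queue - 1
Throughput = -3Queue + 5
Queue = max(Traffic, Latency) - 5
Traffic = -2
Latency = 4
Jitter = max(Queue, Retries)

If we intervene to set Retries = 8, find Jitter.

8

Intervening sets Retries = 8 and removes its equation (Retries = Traffic - Queue - 1).
Queue = max(Traffic, Latency) - 5  [with Traffic=-2, Latency=4]  = -1
Jitter = max(Queue, Retries)  [with Queue=-1, Retries=8]  = 8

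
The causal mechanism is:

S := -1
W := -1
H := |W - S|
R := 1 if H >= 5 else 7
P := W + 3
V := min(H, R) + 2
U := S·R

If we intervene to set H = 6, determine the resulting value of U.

-1

The intervention breaks the incoming arrows to H: H := |W - S| no longer applies, and H = 6.
R = 1 if H >= 5 else 7  [with H=6]  = 1
U = S·R  [with S=-1, R=1]  = -1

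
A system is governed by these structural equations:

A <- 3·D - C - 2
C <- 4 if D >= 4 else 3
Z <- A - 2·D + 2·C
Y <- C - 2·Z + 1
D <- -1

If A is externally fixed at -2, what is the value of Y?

-8

do(A=-2) replaces the equation A <- 3·D - C - 2 with the constant A = -2.
C = 4 if D >= 4 else 3  [with D=-1]  = 3
Z = A - 2·D + 2·C  [with A=-2, D=-1, C=3]  = 6
Y = C - 2·Z + 1  [with C=3, Z=6]  = -8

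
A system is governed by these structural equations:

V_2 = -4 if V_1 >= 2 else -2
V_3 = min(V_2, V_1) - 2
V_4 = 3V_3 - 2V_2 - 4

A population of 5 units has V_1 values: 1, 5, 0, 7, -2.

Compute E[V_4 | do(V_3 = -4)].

-10.4

Every unit gets V_3=-4 under the intervention. V_4 values become -12, -8, -12, -8, -12; E[V_4|do(V_3=-4)] = -10.4.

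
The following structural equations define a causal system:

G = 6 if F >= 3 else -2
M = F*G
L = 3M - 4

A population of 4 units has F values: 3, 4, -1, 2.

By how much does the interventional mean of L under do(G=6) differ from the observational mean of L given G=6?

do(G=6) breaks G's dependence on F. With G=6 fixed, L across the units is 50, 68, -22, 32, mean 32.
Observing G=6 restricts to units where G's equation naturally yields 6: F ∈ {3, 4}. In that subpopulation L = 50, 68, mean 59.
Difference = 32 − 59 = -27.

-27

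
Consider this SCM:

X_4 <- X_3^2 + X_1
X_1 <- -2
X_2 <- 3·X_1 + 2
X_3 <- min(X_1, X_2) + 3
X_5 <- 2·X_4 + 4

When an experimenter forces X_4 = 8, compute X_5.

Intervening sets X_4 = 8 and removes its equation (X_4 <- X_3^2 + X_1).
X_5 = 2·X_4 + 4  [with X_4=8]  = 20

20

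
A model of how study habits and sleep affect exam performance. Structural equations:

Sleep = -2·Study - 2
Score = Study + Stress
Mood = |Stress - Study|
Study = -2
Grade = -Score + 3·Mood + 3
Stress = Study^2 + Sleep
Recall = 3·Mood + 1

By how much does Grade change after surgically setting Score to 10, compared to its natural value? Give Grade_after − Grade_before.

The intervention breaks the incoming arrows to Score: Score = Study + Stress no longer applies, and Score = 10.
Sleep = -2·Study - 2  [with Study=-2]  = 2
Stress = Study^2 + Sleep  [with Study=-2, Sleep=2]  = 6
Mood = |Stress - Study|  [with Stress=6, Study=-2]  = 8
Grade = -Score + 3·Mood + 3  [with Score=10, Mood=8]  = 17
Without intervention: Sleep = -2·Study - 2  [with Study=-2]  = 2; Stress = Study^2 + Sleep  [with Study=-2, Sleep=2]  = 6; Score = Study + Stress  [with Study=-2, Stress=6]  = 4; Mood = |Stress - Study|  [with Stress=6, Study=-2]  = 8; Grade = -Score + 3·Mood + 3  [with Score=4, Mood=8]  = 23.
Change = 17 − 23 = -6.

-6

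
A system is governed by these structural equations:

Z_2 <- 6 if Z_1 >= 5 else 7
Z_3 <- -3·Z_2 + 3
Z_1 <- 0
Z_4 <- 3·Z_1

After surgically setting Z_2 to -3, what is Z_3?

12

The intervention breaks the incoming arrows to Z_2: Z_2 <- 6 if Z_1 >= 5 else 7 no longer applies, and Z_2 = -3.
Z_3 = -3·Z_2 + 3  [with Z_2=-3]  = 12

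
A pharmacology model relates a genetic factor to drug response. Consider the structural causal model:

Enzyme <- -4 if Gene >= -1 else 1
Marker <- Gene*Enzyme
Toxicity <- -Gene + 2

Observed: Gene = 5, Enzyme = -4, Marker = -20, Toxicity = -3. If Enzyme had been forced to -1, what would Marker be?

The intervention breaks the incoming arrows to Enzyme: Enzyme <- -4 if Gene >= -1 else 1 no longer applies, and Enzyme = -1.
Marker = Gene*Enzyme  [with Gene=5, Enzyme=-1]  = -5

-5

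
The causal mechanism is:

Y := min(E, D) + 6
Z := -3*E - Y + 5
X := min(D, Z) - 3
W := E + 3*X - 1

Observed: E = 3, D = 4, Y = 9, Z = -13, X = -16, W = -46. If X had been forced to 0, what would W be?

2

The intervention breaks the incoming arrows to X: X := min(D, Z) - 3 no longer applies, and X = 0.
W = E + 3*X - 1  [with E=3, X=0]  = 2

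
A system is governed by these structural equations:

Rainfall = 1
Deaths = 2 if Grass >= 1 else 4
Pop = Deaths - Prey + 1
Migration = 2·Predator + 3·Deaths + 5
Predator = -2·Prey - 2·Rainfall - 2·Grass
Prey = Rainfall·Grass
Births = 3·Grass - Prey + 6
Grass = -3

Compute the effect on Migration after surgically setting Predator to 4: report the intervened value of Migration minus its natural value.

-12

The intervention breaks the incoming arrows to Predator: Predator = -2·Prey - 2·Rainfall - 2·Grass no longer applies, and Predator = 4.
Deaths = 2 if Grass >= 1 else 4  [with Grass=-3]  = 4
Migration = 2·Predator + 3·Deaths + 5  [with Predator=4, Deaths=4]  = 25
Without intervention: Prey = Rainfall·Grass  [with Rainfall=1, Grass=-3]  = -3; Predator = -2·Prey - 2·Rainfall - 2·Grass  [with Prey=-3, Rainfall=1, Grass=-3]  = 10; Deaths = 2 if Grass >= 1 else 4  [with Grass=-3]  = 4; Migration = 2·Predator + 3·Deaths + 5  [with Predator=10, Deaths=4]  = 37.
Change = 25 − 37 = -12.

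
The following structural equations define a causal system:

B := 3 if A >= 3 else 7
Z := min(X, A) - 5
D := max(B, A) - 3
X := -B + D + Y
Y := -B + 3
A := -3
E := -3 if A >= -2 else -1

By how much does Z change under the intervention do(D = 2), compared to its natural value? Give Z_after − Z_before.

-2

The intervention breaks the incoming arrows to D: D := max(B, A) - 3 no longer applies, and D = 2.
B = 3 if A >= 3 else 7  [with A=-3]  = 7
Y = -B + 3  [with B=7]  = -4
X = -B + D + Y  [with B=7, D=2, Y=-4]  = -9
Z = min(X, A) - 5  [with X=-9, A=-3]  = -14
Without intervention: B = 3 if A >= 3 else 7  [with A=-3]  = 7; D = max(B, A) - 3  [with B=7, A=-3]  = 4; Y = -B + 3  [with B=7]  = -4; X = -B + D + Y  [with B=7, D=4, Y=-4]  = -7; Z = min(X, A) - 5  [with X=-7, A=-3]  = -12.
Change = -14 − (-12) = -2.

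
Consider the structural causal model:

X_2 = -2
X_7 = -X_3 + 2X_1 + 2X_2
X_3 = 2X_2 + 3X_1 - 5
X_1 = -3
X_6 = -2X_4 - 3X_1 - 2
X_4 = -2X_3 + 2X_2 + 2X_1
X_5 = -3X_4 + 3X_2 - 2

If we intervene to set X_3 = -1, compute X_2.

-2

Under do(X_3=-1), the mechanism X_3 = 2X_2 + 3X_1 - 5 is discarded; X_3 is fixed at -1.
Since X_2 is not a descendant of the intervened variable, it is unaffected.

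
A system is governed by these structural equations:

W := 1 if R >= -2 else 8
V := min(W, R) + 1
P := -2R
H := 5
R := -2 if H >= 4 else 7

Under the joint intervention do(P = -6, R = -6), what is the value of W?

8

Setting P = -6, R = -6 by intervention discards those variables' equations.
W = 1 if R >= -2 else 8  [with R=-6]  = 8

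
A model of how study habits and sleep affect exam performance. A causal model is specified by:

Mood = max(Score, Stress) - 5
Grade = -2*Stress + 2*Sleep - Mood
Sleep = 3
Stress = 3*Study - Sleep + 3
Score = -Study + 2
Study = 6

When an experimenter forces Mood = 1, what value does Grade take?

-31

The intervention breaks the incoming arrows to Mood: Mood = max(Score, Stress) - 5 no longer applies, and Mood = 1.
Stress = 3*Study - Sleep + 3  [with Study=6, Sleep=3]  = 18
Grade = -2*Stress + 2*Sleep - Mood  [with Stress=18, Sleep=3, Mood=1]  = -31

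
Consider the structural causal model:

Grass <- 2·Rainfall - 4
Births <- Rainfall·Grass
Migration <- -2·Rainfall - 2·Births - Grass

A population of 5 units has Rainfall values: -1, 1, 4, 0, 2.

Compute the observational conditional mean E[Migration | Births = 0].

Observing Births=0 restricts to units where Births's equation naturally yields 0: Rainfall ∈ {0, 2}. In that subpopulation Migration = 4, -4, mean 0.

0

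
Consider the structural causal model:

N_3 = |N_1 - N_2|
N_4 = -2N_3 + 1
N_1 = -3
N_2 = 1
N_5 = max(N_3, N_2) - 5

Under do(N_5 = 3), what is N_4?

-7

The intervention breaks the incoming arrows to N_5: N_5 = max(N_3, N_2) - 5 no longer applies, and N_5 = 3.
Since N_4 is not a descendant of the intervened variable, it is unaffected.
N_3 = |N_1 - N_2|  [with N_1=-3, N_2=1]  = 4
N_4 = -2N_3 + 1  [with N_3=4]  = -7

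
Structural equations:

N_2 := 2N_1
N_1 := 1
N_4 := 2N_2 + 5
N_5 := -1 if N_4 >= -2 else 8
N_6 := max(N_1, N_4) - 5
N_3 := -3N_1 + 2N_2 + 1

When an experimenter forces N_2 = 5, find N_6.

10

Under do(N_2=5), the mechanism N_2 := 2N_1 is discarded; N_2 is fixed at 5.
N_4 = 2N_2 + 5  [with N_2=5]  = 15
N_6 = max(N_1, N_4) - 5  [with N_1=1, N_4=15]  = 10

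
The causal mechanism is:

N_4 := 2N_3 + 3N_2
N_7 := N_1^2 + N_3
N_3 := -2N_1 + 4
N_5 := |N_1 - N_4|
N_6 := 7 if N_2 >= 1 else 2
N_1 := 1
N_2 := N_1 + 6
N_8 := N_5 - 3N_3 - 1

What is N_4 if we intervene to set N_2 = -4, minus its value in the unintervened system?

-33

Under do(N_2=-4), the mechanism N_2 := N_1 + 6 is discarded; N_2 is fixed at -4.
N_3 = -2N_1 + 4  [with N_1=1]  = 2
N_4 = 2N_3 + 3N_2  [with N_3=2, N_2=-4]  = -8
Without intervention: N_2 = N_1 + 6  [with N_1=1]  = 7; N_3 = -2N_1 + 4  [with N_1=1]  = 2; N_4 = 2N_3 + 3N_2  [with N_3=2, N_2=7]  = 25.
Change = -8 − 25 = -33.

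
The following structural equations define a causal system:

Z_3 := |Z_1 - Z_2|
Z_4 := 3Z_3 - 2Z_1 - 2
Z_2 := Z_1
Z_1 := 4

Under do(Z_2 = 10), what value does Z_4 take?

8

Under do(Z_2=10), the mechanism Z_2 := Z_1 is discarded; Z_2 is fixed at 10.
Z_3 = |Z_1 - Z_2|  [with Z_1=4, Z_2=10]  = 6
Z_4 = 3Z_3 - 2Z_1 - 2  [with Z_3=6, Z_1=4]  = 8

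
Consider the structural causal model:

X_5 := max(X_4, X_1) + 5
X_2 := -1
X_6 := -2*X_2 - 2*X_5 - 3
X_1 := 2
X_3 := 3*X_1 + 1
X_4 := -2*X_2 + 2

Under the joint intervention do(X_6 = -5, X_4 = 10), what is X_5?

15

Setting X_6 = -5, X_4 = 10 by intervention discards those variables' equations.
X_5 = max(X_4, X_1) + 5  [with X_4=10, X_1=2]  = 15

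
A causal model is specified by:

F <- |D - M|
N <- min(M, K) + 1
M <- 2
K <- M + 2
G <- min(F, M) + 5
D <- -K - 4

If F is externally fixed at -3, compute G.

The intervention breaks the incoming arrows to F: F <- |D - M| no longer applies, and F = -3.
G = min(F, M) + 5  [with F=-3, M=2]  = 2

2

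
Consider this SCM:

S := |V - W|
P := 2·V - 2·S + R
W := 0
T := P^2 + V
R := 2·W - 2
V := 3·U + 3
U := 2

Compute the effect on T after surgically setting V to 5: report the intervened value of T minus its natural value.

The intervention breaks the incoming arrows to V: V := 3·U + 3 no longer applies, and V = 5.
S = |V - W|  [with V=5, W=0]  = 5
R = 2·W - 2  [with W=0]  = -2
P = 2·V - 2·S + R  [with V=5, S=5, R=-2]  = -2
T = P^2 + V  [with P=-2, V=5]  = 9
Without intervention: V = 3·U + 3  [with U=2]  = 9; S = |V - W|  [with V=9, W=0]  = 9; R = 2·W - 2  [with W=0]  = -2; P = 2·V - 2·S + R  [with V=9, S=9, R=-2]  = -2; T = P^2 + V  [with P=-2, V=9]  = 13.
Change = 9 − 13 = -4.

-4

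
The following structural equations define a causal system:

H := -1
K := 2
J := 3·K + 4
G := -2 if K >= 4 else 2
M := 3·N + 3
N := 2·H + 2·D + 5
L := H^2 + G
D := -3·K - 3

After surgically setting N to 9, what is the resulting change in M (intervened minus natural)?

do(N=9) replaces the equation N := 2·H + 2·D + 5 with the constant N = 9.
M = 3·N + 3  [with N=9]  = 30
Without intervention: D = -3·K - 3  [with K=2]  = -9; N = 2·H + 2·D + 5  [with H=-1, D=-9]  = -15; M = 3·N + 3  [with N=-15]  = -42.
Change = 30 − (-42) = 72.

72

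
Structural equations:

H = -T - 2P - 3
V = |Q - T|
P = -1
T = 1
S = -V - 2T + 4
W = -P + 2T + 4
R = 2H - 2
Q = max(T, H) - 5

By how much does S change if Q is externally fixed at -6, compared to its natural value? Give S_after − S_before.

-2

Intervening sets Q = -6 and removes its equation (Q = max(T, H) - 5).
V = |Q - T|  [with Q=-6, T=1]  = 7
S = -V - 2T + 4  [with V=7, T=1]  = -5
Without intervention: H = -T - 2P - 3  [with T=1, P=-1]  = -2; Q = max(T, H) - 5  [with T=1, H=-2]  = -4; V = |Q - T|  [with Q=-4, T=1]  = 5; S = -V - 2T + 4  [with V=5, T=1]  = -3.
Change = -5 − (-3) = -2.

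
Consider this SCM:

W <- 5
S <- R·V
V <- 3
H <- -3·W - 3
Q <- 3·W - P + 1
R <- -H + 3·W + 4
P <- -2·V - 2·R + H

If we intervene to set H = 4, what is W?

5

Under do(H=4), the mechanism H <- -3·W - 3 is discarded; H is fixed at 4.
W is not downstream of the intervention, so its value is determined by the original equations.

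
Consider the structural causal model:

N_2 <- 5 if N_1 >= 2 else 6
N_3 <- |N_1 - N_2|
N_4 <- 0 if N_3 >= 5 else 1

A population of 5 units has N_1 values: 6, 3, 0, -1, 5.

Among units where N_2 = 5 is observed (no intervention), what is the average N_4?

Observing N_2=5 restricts to units where N_2's equation naturally yields 5: N_1 ∈ {6, 3, 5}. In that subpopulation N_4 = 1, 1, 1, mean 1.

1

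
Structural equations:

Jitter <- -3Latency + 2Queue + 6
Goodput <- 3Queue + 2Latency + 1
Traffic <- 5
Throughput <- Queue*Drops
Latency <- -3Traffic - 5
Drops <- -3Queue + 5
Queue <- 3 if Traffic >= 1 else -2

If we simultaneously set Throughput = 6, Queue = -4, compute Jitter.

58

Under do(Throughput = 6, Queue = -4), each intervened variable's structural equation is replaced by its fixed value.
Latency = -3Traffic - 5  [with Traffic=5]  = -20
Jitter = -3Latency + 2Queue + 6  [with Latency=-20, Queue=-4]  = 58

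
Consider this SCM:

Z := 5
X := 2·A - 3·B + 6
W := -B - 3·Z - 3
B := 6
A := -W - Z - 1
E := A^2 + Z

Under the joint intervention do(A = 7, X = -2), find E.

The joint intervention fixes A = 7, X = -2, removing each variable's own equation.
E = A^2 + Z  [with A=7, Z=5]  = 54

54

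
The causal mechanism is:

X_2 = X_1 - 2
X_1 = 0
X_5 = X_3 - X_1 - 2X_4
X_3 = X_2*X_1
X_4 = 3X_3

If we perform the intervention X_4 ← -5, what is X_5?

10

Intervening sets X_4 = -5 and removes its equation (X_4 = 3X_3).
X_2 = X_1 - 2  [with X_1=0]  = -2
X_3 = X_2*X_1  [with X_2=-2, X_1=0]  = 0
X_5 = X_3 - X_1 - 2X_4  [with X_3=0, X_1=0, X_4=-5]  = 10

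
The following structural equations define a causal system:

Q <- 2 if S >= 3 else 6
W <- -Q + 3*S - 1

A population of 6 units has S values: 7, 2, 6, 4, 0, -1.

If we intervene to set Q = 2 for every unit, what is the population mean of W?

6

Under do(Q=2), Q's equation is replaced by Q=2 for every unit. Per-unit W: 18, 3, 15, 9, -3, -6. Mean = 6.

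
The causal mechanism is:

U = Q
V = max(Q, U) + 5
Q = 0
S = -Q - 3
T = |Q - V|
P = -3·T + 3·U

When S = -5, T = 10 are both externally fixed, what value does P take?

-30

Setting S = -5, T = 10 by intervention discards those variables' equations.
U = Q  [with Q=0]  = 0
P = -3·T + 3·U  [with T=10, U=0]  = -30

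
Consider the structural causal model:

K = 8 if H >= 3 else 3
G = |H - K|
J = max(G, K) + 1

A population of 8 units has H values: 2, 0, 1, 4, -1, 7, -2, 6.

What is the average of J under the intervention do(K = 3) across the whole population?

4.5

Under do(K=3), K's equation is replaced by K=3 for every unit. Per-unit J: 4, 4, 4, 4, 5, 5, 6, 4. Mean = 4.5.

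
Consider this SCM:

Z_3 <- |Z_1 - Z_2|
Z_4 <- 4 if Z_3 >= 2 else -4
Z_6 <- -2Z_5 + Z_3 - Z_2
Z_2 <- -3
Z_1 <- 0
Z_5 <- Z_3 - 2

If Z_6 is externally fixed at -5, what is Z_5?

do(Z_6=-5) replaces the equation Z_6 <- -2Z_5 + Z_3 - Z_2 with the constant Z_6 = -5.
Since Z_5 is not a descendant of the intervened variable, it is unaffected.
Z_3 = |Z_1 - Z_2|  [with Z_1=0, Z_2=-3]  = 3
Z_5 = Z_3 - 2  [with Z_3=3]  = 1

1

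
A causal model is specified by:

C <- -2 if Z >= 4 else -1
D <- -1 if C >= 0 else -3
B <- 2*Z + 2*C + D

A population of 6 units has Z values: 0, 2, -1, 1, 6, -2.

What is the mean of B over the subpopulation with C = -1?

Observing C=-1 restricts to units where C's equation naturally yields -1: Z ∈ {0, 2, -1, 1, -2}. In that subpopulation B = -5, -1, -7, -3, -9, mean -5.

-5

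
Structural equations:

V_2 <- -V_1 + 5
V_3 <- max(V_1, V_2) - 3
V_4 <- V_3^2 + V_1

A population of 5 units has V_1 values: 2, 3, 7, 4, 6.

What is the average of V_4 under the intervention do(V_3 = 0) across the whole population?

4.4

Every unit gets V_3=0 under the intervention. V_4 values become 2, 3, 7, 4, 6; E[V_4|do(V_3=0)] = 4.4.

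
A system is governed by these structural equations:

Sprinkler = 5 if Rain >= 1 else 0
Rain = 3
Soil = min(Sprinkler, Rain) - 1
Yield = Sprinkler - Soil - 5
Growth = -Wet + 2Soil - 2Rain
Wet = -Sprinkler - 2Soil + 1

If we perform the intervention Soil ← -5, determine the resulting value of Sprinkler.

Under do(Soil=-5), the mechanism Soil = min(Sprinkler, Rain) - 1 is discarded; Soil is fixed at -5.
Since Sprinkler is not a descendant of the intervened variable, it is unaffected.
Sprinkler = 5 if Rain >= 1 else 0  [with Rain=3]  = 5

5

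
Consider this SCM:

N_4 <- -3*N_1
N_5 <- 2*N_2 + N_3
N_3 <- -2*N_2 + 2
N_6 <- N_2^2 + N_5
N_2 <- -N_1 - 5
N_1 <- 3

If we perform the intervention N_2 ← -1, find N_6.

3

Under do(N_2=-1), the mechanism N_2 <- -N_1 - 5 is discarded; N_2 is fixed at -1.
N_3 = -2*N_2 + 2  [with N_2=-1]  = 4
N_5 = 2*N_2 + N_3  [with N_2=-1, N_3=4]  = 2
N_6 = N_2^2 + N_5  [with N_2=-1, N_5=2]  = 3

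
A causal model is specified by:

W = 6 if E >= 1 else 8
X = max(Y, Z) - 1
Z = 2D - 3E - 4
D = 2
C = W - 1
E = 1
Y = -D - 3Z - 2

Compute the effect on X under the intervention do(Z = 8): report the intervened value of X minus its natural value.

3

The intervention breaks the incoming arrows to Z: Z = 2D - 3E - 4 no longer applies, and Z = 8.
Y = -D - 3Z - 2  [with D=2, Z=8]  = -28
X = max(Y, Z) - 1  [with Y=-28, Z=8]  = 7
Without intervention: Z = 2D - 3E - 4  [with D=2, E=1]  = -3; Y = -D - 3Z - 2  [with D=2, Z=-3]  = 5; X = max(Y, Z) - 1  [with Y=5, Z=-3]  = 4.
Change = 7 − 4 = 3.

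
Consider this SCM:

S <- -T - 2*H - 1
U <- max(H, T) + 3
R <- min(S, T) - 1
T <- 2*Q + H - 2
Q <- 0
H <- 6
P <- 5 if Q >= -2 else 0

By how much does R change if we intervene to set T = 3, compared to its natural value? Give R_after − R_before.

1

The intervention breaks the incoming arrows to T: T <- 2*Q + H - 2 no longer applies, and T = 3.
S = -T - 2*H - 1  [with T=3, H=6]  = -16
R = min(S, T) - 1  [with S=-16, T=3]  = -17
Without intervention: T = 2*Q + H - 2  [with Q=0, H=6]  = 4; S = -T - 2*H - 1  [with T=4, H=6]  = -17; R = min(S, T) - 1  [with S=-17, T=4]  = -18.
Change = -17 − (-18) = 1.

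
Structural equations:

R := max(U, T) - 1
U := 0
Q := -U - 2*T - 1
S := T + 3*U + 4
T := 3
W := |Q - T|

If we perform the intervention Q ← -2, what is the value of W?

5

do(Q=-2) replaces the equation Q := -U - 2*T - 1 with the constant Q = -2.
W = |Q - T|  [with Q=-2, T=3]  = 5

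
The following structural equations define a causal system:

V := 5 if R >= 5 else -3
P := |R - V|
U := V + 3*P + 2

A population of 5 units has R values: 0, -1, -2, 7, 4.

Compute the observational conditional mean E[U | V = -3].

Conditioning on V=-3 selects the 4 unit(s) with R ∈ {0, -1, -2, 4}. Their U values: 8, 5, 2, 20. Mean = 8.75.

8.75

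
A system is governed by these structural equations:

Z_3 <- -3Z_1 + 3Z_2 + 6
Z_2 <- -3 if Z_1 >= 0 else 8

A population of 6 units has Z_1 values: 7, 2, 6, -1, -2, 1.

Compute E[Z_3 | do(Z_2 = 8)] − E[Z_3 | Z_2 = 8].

-11

Every unit gets Z_2=8 under the intervention. Z_3 values become 9, 24, 12, 33, 36, 27; E[Z_3|do(Z_2=8)] = 23.5.
Observing Z_2=8 restricts to units where Z_2's equation naturally yields 8: Z_1 ∈ {-1, -2}. In that subpopulation Z_3 = 33, 36, mean 34.5.
Difference = 23.5 − 34.5 = -11.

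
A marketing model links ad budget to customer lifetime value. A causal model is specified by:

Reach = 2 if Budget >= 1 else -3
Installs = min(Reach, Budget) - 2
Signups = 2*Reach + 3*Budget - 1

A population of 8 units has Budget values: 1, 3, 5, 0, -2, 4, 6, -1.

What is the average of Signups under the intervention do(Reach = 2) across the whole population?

9

The intervention sets Reach=2 in all 8 units regardless of Budget. Recomputing Signups per unit gives 6, 12, 18, 3, -3, 15, 21, 0; average 9.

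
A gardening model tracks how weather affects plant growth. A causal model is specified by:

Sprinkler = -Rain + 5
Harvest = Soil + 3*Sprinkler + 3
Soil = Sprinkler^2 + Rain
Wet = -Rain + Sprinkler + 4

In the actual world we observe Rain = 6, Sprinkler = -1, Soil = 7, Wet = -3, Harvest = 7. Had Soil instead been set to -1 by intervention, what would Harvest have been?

do(Soil=-1) replaces the equation Soil = Sprinkler^2 + Rain with the constant Soil = -1.
Sprinkler = -Rain + 5  [with Rain=6]  = -1
Harvest = Soil + 3*Sprinkler + 3  [with Soil=-1, Sprinkler=-1]  = -1

-1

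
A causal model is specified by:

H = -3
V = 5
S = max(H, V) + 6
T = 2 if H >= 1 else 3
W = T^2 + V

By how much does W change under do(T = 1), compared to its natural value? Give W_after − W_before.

Intervening sets T = 1 and removes its equation (T = 2 if H >= 1 else 3).
W = T^2 + V  [with T=1, V=5]  = 6
Without intervention: T = 2 if H >= 1 else 3  [with H=-3]  = 3; W = T^2 + V  [with T=3, V=5]  = 14.
Change = 6 − 14 = -8.

-8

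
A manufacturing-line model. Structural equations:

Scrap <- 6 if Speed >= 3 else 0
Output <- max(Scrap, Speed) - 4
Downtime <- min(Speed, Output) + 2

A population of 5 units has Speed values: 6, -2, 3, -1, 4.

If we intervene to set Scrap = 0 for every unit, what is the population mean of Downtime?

do(Scrap=0) breaks Scrap's dependence on Speed. With Scrap=0 fixed, Downtime across the units is 4, -2, 1, -2, 2, mean 0.6.

0.6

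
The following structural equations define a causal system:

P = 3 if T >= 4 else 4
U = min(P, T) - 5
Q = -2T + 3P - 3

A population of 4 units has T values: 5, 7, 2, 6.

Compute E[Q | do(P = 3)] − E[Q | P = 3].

Under do(P=3), P's equation is replaced by P=3 for every unit. Per-unit Q: -4, -8, 2, -6. Mean = -4.
Observing P=3 restricts to units where P's equation naturally yields 3: T ∈ {5, 7, 6}. In that subpopulation Q = -4, -8, -6, mean -6.
Difference = -4 − (-6) = 2.

2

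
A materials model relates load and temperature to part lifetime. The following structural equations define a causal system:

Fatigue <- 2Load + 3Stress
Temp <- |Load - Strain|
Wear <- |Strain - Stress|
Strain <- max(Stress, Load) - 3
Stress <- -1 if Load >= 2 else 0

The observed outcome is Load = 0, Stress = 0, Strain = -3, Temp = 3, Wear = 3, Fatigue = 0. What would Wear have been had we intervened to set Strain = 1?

1

do(Strain=1) replaces the equation Strain <- max(Stress, Load) - 3 with the constant Strain = 1.
Stress = -1 if Load >= 2 else 0  [with Load=0]  = 0
Wear = |Strain - Stress|  [with Strain=1, Stress=0]  = 1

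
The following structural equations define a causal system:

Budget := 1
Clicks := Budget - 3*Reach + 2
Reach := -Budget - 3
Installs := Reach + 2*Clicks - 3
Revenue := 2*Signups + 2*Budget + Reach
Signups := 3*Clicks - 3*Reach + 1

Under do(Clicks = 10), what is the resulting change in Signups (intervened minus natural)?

-15

do(Clicks=10) replaces the equation Clicks := Budget - 3*Reach + 2 with the constant Clicks = 10.
Reach = -Budget - 3  [with Budget=1]  = -4
Signups = 3*Clicks - 3*Reach + 1  [with Clicks=10, Reach=-4]  = 43
Without intervention: Reach = -Budget - 3  [with Budget=1]  = -4; Clicks = Budget - 3*Reach + 2  [with Budget=1, Reach=-4]  = 15; Signups = 3*Clicks - 3*Reach + 1  [with Clicks=15, Reach=-4]  = 58.
Change = 43 − 58 = -15.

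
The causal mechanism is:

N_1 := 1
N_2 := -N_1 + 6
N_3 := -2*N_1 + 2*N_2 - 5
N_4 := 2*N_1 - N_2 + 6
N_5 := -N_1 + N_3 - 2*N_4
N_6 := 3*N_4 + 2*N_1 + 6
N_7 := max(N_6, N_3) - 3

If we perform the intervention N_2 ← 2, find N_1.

1

Under do(N_2=2), the mechanism N_2 := -N_1 + 6 is discarded; N_2 is fixed at 2.
N_1 is not downstream of the intervention, so its value is determined by the original equations.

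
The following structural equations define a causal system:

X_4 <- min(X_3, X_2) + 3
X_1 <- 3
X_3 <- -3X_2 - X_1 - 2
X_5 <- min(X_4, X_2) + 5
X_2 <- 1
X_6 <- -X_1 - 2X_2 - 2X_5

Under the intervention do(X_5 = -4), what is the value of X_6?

The intervention breaks the incoming arrows to X_5: X_5 <- min(X_4, X_2) + 5 no longer applies, and X_5 = -4.
X_6 = -X_1 - 2X_2 - 2X_5  [with X_1=3, X_2=1, X_5=-4]  = 3

3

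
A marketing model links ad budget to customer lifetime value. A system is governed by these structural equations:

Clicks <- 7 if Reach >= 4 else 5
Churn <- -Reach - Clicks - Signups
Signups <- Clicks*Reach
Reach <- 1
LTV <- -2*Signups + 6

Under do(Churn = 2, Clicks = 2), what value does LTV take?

2

The joint intervention fixes Churn = 2, Clicks = 2, removing each variable's own equation.
Signups = Clicks*Reach  [with Clicks=2, Reach=1]  = 2
LTV = -2*Signups + 6  [with Signups=2]  = 2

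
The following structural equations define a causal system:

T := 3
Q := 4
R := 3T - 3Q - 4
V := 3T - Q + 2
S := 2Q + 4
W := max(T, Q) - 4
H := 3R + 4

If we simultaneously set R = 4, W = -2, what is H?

16

Under do(R = 4, W = -2), each intervened variable's structural equation is replaced by its fixed value.
H = 3R + 4  [with R=4]  = 16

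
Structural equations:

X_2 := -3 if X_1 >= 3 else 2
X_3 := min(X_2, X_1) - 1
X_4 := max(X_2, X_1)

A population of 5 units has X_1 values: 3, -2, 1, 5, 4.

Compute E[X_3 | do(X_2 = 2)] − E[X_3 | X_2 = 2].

1.5

do(X_2=2) breaks X_2's dependence on X_1. With X_2=2 fixed, X_3 across the units is 1, -3, 0, 1, 1, mean 0.
Conditioning on X_2=2 selects the 2 unit(s) with X_1 ∈ {-2, 1}. Their X_3 values: -3, 0. Mean = -1.5.
Difference = 0 − (-1.5) = 1.5.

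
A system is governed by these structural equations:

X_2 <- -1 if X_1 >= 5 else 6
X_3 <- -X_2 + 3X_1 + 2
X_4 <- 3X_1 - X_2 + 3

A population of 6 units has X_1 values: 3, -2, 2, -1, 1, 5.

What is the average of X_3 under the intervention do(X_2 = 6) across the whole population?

0

The intervention sets X_2=6 in all 6 units regardless of X_1. Recomputing X_3 per unit gives 5, -10, 2, -7, -1, 11; average 0.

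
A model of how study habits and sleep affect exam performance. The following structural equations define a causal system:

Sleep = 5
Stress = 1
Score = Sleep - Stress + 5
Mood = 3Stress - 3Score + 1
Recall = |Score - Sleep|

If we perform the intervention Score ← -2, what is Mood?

10

The intervention breaks the incoming arrows to Score: Score = Sleep - Stress + 5 no longer applies, and Score = -2.
Mood = 3Stress - 3Score + 1  [with Stress=1, Score=-2]  = 10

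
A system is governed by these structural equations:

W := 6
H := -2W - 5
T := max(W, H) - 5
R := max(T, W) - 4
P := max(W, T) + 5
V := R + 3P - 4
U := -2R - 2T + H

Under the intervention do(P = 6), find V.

16

The intervention breaks the incoming arrows to P: P := max(W, T) + 5 no longer applies, and P = 6.
H = -2W - 5  [with W=6]  = -17
T = max(W, H) - 5  [with W=6, H=-17]  = 1
R = max(T, W) - 4  [with T=1, W=6]  = 2
V = R + 3P - 4  [with R=2, P=6]  = 16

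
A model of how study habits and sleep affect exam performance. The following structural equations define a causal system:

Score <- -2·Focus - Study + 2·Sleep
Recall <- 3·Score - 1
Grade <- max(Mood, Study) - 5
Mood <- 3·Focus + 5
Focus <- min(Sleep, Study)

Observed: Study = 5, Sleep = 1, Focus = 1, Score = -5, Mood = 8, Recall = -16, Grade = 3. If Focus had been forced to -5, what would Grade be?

0

The intervention breaks the incoming arrows to Focus: Focus <- min(Sleep, Study) no longer applies, and Focus = -5.
Mood = 3·Focus + 5  [with Focus=-5]  = -10
Grade = max(Mood, Study) - 5  [with Mood=-10, Study=5]  = 0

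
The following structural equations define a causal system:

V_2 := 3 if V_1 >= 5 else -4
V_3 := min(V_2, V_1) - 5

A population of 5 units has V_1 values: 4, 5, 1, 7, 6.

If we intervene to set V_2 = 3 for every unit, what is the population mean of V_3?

The intervention sets V_2=3 in all 5 units regardless of V_1. Recomputing V_3 per unit gives -2, -2, -4, -2, -2; average -2.4.

-2.4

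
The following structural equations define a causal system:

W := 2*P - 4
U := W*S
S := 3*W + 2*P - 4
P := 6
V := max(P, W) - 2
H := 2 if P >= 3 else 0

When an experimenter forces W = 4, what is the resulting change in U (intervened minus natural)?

Under do(W=4), the mechanism W := 2*P - 4 is discarded; W is fixed at 4.
S = 3*W + 2*P - 4  [with W=4, P=6]  = 20
U = W*S  [with W=4, S=20]  = 80
Without intervention: W = 2*P - 4  [with P=6]  = 8; S = 3*W + 2*P - 4  [with W=8, P=6]  = 32; U = W*S  [with W=8, S=32]  = 256.
Change = 80 − 256 = -176.

-176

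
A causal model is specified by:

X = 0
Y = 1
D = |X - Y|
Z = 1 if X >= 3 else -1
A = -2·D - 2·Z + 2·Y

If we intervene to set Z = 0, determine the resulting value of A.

0

Intervening sets Z = 0 and removes its equation (Z = 1 if X >= 3 else -1).
D = |X - Y|  [with X=0, Y=1]  = 1
A = -2·D - 2·Z + 2·Y  [with D=1, Z=0, Y=1]  = 0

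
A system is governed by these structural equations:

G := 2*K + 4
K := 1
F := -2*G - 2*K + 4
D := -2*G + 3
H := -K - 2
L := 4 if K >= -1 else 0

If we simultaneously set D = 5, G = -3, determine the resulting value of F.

8

The joint intervention fixes D = 5, G = -3, removing each variable's own equation.
F = -2*G - 2*K + 4  [with G=-3, K=1]  = 8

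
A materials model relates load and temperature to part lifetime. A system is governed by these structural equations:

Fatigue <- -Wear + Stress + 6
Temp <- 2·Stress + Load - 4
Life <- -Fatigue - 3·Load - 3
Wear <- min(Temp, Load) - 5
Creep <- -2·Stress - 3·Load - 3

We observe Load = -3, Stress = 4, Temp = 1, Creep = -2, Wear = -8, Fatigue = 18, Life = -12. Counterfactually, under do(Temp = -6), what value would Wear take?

-11

do(Temp=-6) replaces the equation Temp <- 2·Stress + Load - 4 with the constant Temp = -6.
Wear = min(Temp, Load) - 5  [with Temp=-6, Load=-3]  = -11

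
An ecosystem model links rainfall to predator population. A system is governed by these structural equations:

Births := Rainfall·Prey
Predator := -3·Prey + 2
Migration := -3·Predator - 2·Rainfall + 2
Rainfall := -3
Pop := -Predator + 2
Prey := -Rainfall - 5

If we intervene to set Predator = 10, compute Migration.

-22

do(Predator=10) replaces the equation Predator := -3·Prey + 2 with the constant Predator = 10.
Migration = -3·Predator - 2·Rainfall + 2  [with Predator=10, Rainfall=-3]  = -22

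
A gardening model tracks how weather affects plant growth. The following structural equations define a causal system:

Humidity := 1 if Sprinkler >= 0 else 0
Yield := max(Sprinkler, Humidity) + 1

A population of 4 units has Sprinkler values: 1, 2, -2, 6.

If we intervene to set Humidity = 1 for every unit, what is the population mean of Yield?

3.5

Under do(Humidity=1), Humidity's equation is replaced by Humidity=1 for every unit. Per-unit Yield: 2, 3, 2, 7. Mean = 3.5.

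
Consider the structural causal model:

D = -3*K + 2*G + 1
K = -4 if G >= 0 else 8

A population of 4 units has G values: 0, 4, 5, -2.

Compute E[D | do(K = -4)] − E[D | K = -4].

do(K=-4) breaks K's dependence on G. With K=-4 fixed, D across the units is 13, 21, 23, 9, mean 16.5.
Conditioning on K=-4 selects the 3 unit(s) with G ∈ {0, 4, 5}. Their D values: 13, 21, 23. Mean = 19.
Difference = 16.5 − 19 = -2.5.

-2.5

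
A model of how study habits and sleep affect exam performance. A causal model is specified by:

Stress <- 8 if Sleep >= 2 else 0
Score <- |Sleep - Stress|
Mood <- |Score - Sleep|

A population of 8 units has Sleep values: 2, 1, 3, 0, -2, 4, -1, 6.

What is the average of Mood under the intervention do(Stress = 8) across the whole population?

The intervention sets Stress=8 in all 8 units regardless of Sleep. Recomputing Mood per unit gives 4, 6, 2, 8, 12, 0, 10, 4; average 5.75.

5.75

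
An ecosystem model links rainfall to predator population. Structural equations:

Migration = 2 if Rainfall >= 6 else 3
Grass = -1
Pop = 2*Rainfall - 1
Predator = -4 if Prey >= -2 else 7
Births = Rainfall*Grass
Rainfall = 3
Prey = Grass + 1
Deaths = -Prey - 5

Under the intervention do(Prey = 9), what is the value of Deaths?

The intervention breaks the incoming arrows to Prey: Prey = Grass + 1 no longer applies, and Prey = 9.
Deaths = -Prey - 5  [with Prey=9]  = -14

-14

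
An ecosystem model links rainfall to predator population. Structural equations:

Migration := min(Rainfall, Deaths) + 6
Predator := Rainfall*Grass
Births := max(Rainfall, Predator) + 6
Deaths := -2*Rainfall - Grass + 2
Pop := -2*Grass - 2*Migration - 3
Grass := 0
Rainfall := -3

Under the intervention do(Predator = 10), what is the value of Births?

16

The intervention breaks the incoming arrows to Predator: Predator := Rainfall*Grass no longer applies, and Predator = 10.
Births = max(Rainfall, Predator) + 6  [with Rainfall=-3, Predator=10]  = 16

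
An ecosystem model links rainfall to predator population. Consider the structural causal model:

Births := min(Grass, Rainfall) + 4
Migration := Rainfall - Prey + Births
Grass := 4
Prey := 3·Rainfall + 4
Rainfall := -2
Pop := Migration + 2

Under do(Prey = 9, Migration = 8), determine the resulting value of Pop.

10

Setting Prey = 9, Migration = 8 by intervention discards those variables' equations.
Pop = Migration + 2  [with Migration=8]  = 10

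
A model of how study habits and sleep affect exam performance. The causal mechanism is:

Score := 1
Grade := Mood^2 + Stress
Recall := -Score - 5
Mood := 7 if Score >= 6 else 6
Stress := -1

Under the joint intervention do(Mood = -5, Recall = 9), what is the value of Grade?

24

Setting Mood = -5, Recall = 9 by intervention discards those variables' equations.
Grade = Mood^2 + Stress  [with Mood=-5, Stress=-1]  = 24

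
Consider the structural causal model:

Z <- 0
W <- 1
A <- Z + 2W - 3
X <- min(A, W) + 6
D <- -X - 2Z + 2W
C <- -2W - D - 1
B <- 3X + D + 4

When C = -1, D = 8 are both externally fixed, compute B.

27

Setting C = -1, D = 8 by intervention discards those variables' equations.
A = Z + 2W - 3  [with Z=0, W=1]  = -1
X = min(A, W) + 6  [with A=-1, W=1]  = 5
B = 3X + D + 4  [with X=5, D=8]  = 27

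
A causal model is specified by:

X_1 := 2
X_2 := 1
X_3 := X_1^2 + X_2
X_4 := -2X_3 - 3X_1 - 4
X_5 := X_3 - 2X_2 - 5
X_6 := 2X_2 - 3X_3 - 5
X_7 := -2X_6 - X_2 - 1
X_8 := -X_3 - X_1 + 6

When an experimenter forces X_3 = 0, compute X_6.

-3

The intervention breaks the incoming arrows to X_3: X_3 := X_1^2 + X_2 no longer applies, and X_3 = 0.
X_6 = 2X_2 - 3X_3 - 5  [with X_2=1, X_3=0]  = -3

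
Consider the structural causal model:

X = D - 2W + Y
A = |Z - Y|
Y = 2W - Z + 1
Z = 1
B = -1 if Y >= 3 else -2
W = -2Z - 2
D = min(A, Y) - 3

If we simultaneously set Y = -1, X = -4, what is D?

-4

Setting Y = -1, X = -4 by intervention discards those variables' equations.
A = |Z - Y|  [with Z=1, Y=-1]  = 2
D = min(A, Y) - 3  [with A=2, Y=-1]  = -4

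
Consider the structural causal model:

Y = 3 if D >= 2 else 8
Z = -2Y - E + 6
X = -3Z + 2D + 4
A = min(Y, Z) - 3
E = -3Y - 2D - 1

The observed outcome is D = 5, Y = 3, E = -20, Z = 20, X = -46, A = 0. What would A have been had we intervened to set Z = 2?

-1

Under do(Z=2), the mechanism Z = -2Y - E + 6 is discarded; Z is fixed at 2.
Y = 3 if D >= 2 else 8  [with D=5]  = 3
A = min(Y, Z) - 3  [with Y=3, Z=2]  = -1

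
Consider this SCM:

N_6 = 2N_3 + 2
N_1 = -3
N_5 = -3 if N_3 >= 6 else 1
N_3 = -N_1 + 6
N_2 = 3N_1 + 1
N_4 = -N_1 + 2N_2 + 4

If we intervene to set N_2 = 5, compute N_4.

Under do(N_2=5), the mechanism N_2 = 3N_1 + 1 is discarded; N_2 is fixed at 5.
N_4 = -N_1 + 2N_2 + 4  [with N_1=-3, N_2=5]  = 17

17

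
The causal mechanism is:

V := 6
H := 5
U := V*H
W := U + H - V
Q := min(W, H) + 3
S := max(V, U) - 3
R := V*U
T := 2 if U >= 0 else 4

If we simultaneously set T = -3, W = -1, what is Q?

Setting T = -3, W = -1 by intervention discards those variables' equations.
Q = min(W, H) + 3  [with W=-1, H=5]  = 2

2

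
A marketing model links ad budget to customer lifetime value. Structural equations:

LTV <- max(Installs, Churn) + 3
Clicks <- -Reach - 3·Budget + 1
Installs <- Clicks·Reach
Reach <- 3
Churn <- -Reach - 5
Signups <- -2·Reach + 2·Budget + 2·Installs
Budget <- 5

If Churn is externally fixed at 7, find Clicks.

do(Churn=7) replaces the equation Churn <- -Reach - 5 with the constant Churn = 7.
Clicks is not downstream of the intervention, so its value is determined by the original equations.
Clicks = -Reach - 3·Budget + 1  [with Reach=3, Budget=5]  = -17

-17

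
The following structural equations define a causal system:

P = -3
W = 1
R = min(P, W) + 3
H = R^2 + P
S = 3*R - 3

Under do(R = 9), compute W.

Under do(R=9), the mechanism R = min(P, W) + 3 is discarded; R is fixed at 9.
Since W is not a descendant of the intervened variable, it is unaffected.

1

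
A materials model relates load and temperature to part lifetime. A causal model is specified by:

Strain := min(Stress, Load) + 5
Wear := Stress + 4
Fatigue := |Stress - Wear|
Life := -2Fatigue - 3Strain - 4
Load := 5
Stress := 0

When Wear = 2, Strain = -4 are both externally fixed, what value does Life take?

4

The joint intervention fixes Wear = 2, Strain = -4, removing each variable's own equation.
Fatigue = |Stress - Wear|  [with Stress=0, Wear=2]  = 2
Life = -2Fatigue - 3Strain - 4  [with Fatigue=2, Strain=-4]  = 4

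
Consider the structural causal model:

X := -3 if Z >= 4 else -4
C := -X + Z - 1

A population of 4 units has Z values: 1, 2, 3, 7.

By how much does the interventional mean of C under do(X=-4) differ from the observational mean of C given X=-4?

Under do(X=-4), X's equation is replaced by X=-4 for every unit. Per-unit C: 4, 5, 6, 10. Mean = 6.25.
E[C|X=-4] averages over only the 3 units with X=-4 (Z = 1, 2, 3): C = 4, 5, 6, mean 5.
Difference = 6.25 − 5 = 1.25.

1.25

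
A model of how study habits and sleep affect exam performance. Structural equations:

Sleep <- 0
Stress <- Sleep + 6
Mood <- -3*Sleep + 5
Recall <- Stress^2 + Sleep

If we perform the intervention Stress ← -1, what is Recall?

Under do(Stress=-1), the mechanism Stress <- Sleep + 6 is discarded; Stress is fixed at -1.
Recall = Stress^2 + Sleep  [with Stress=-1, Sleep=0]  = 1

1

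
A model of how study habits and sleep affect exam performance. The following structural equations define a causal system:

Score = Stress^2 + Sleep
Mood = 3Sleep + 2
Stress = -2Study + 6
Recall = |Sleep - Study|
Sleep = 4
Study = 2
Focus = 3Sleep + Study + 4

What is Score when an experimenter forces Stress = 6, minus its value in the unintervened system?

do(Stress=6) replaces the equation Stress = -2Study + 6 with the constant Stress = 6.
Score = Stress^2 + Sleep  [with Stress=6, Sleep=4]  = 40
Without intervention: Stress = -2Study + 6  [with Study=2]  = 2; Score = Stress^2 + Sleep  [with Stress=2, Sleep=4]  = 8.
Change = 40 − 8 = 32.

32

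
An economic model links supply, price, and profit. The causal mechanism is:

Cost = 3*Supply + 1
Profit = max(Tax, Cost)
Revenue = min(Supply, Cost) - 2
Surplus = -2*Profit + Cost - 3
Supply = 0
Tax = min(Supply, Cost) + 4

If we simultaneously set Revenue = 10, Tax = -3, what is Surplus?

Setting Revenue = 10, Tax = -3 by intervention discards those variables' equations.
Cost = 3*Supply + 1  [with Supply=0]  = 1
Profit = max(Tax, Cost)  [with Tax=-3, Cost=1]  = 1
Surplus = -2*Profit + Cost - 3  [with Profit=1, Cost=1]  = -4

-4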